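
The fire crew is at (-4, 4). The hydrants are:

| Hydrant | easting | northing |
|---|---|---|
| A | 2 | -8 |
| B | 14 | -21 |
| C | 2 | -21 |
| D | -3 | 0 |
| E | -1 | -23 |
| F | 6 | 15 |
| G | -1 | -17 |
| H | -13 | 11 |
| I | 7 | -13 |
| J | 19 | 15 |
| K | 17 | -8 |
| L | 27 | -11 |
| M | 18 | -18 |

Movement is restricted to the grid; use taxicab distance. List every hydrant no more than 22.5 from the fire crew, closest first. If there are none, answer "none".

D, H, A, F

Distances from (-4, 4):
A: |6| + |-12| = 6 + 12 = 18
B: |18| + |-25| = 18 + 25 = 43
C: |6| + |-25| = 6 + 25 = 31
D: |1| + |-4| = 1 + 4 = 5
E: |3| + |-27| = 3 + 27 = 30
F: |10| + |11| = 10 + 11 = 21
G: |3| + |-21| = 3 + 21 = 24
H: |-9| + |7| = 9 + 7 = 16
I: |11| + |-17| = 11 + 17 = 28
J: |23| + |11| = 23 + 11 = 34
K: |21| + |-12| = 21 + 12 = 33
L: |31| + |-15| = 31 + 15 = 46
M: |22| + |-22| = 22 + 22 = 44
Threshold 22.5: D (5), H (16), A (18), F (21) are within range.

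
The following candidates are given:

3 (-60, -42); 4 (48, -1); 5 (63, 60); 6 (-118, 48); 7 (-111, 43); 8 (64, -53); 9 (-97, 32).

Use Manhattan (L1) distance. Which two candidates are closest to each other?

6 and 7

Pairwise distances:
3–4: 149
3–5: 225
3–6: 148
3–7: 136
3–8: 135
3–9: 111
4–5: 76
4–6: 215
4–7: 203
4–8: 68
4–9: 178
5–6: 193
5–7: 191
5–8: 114
5–9: 188
6–7: 12
6–8: 283
6–9: 37
7–8: 271
7–9: 25
8–9: 246
Closest pair: 6–7 at 12.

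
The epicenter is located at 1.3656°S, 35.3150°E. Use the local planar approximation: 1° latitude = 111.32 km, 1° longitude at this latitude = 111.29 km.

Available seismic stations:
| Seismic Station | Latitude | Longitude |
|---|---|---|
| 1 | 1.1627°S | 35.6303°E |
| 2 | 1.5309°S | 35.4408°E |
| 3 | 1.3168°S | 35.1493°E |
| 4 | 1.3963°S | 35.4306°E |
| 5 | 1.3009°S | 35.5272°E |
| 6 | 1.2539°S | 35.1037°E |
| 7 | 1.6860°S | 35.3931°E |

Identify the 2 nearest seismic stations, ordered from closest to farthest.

Distances from 1.3656°S, 35.3150°E:
1: √((0.2029·111.32)² + (0.3153·111.29)²) = √(510.164799 + 1231.289643) = 41.7307 km
2: √((-0.1653·111.32)² + (0.1258·111.29)²) = √(338.604014 + 196.007896) = 23.1217 km
3: √((0.0488·111.32)² + (-0.1657·111.29)²) = √(29.511144 + 340.061371) = 19.2243 km
4: √((-0.0307·111.32)² + (0.1156·111.29)²) = √(11.679470 + 165.511416) = 13.3113 km
5: √((0.0647·111.32)² + (0.2122·111.29)²) = √(51.874623 + 557.703081) = 24.6896 km
6: √((0.1117·111.32)² + (-0.2113·111.29)²) = √(154.615398 + 552.982362) = 26.6007 km
7: √((-0.3204·111.32)² + (0.0781·111.29)²) = √(1272.129753 + 75.546501) = 36.7107 km
Sorted: 4 (13.3113 km) < 3 (19.2243 km) < 2 (23.1217 km) < 5 (24.6896 km) < …

4, 3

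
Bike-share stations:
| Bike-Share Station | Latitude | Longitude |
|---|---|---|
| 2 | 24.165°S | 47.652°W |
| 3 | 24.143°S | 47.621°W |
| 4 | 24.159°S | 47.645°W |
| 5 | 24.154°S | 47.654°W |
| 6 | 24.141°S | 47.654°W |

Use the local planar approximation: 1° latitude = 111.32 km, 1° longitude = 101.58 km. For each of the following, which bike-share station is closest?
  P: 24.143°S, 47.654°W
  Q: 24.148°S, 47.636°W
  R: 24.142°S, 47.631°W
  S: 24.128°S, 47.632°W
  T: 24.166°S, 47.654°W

P at 24.143°S, 47.654°W:
  2: 2.457 km
  3: 3.352 km
  4: 2.002 km
  5: 1.225 km
  6: 0.223 km
  → nearest: 6 (0.223 km)
Q at 24.148°S, 47.636°W:
  2: 2.495 km
  3: 1.622 km
  4: 1.528 km
  5: 1.947 km
  6: 1.988 km
  → nearest: 4 (1.528 km)
R at 24.142°S, 47.631°W:
  2: 3.333 km
  3: 1.022 km
  4: 2.367 km
  5: 2.691 km
  6: 2.339 km
  → nearest: 3 (1.022 km)
S at 24.128°S, 47.632°W:
  2: 4.593 km
  3: 2.009 km
  4: 3.695 km
  5: 3.657 km
  6: 2.662 km
  → nearest: 3 (2.009 km)
T at 24.166°S, 47.654°W:
  2: 0.232 km
  3: 4.218 km
  4: 1.201 km
  5: 1.336 km
  6: 2.783 km
  → nearest: 2 (0.232 km)

P→6; Q→4; R→3; S→3; T→2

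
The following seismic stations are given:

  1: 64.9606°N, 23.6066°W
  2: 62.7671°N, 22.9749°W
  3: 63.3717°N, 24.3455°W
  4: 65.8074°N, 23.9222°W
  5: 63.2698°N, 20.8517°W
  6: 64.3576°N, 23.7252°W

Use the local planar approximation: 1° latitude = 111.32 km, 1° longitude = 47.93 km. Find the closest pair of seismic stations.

1 and 6

Pairwise distances:
1–2: 246.0504 km
1–3: 180.3871 km
1–4: 95.4717 km
1–5: 229.9172 km
1–6: 67.3662 km
2–3: 94.0499 km
2–4: 341.4782 km
2–5: 116.1365 km
2–6: 180.6697 km
3–4: 271.9001 km
3–5: 167.8416 km
3–6: 113.7061 km
4–5: 318.5229 km
4–6: 161.6677 km
5–6: 183.3914 km
Closest pair: 1–6 at 67.3662 km.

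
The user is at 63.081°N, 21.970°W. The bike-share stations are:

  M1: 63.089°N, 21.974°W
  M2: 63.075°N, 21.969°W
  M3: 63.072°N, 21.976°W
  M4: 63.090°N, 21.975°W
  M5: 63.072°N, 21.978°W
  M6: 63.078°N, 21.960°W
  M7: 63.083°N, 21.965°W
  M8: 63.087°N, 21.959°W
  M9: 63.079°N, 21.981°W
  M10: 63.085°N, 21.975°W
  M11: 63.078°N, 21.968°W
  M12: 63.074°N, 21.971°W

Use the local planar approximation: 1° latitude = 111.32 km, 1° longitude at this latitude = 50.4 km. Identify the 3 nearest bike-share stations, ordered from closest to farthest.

Distances from 63.081°N, 21.970°W:
M1: √((0.008·111.32)² + (-0.004·50.4)²) = √(0.79310 + 0.04064) = 0.913 km
M2: √((-0.006·111.32)² + (0.001·50.4)²) = √(0.44612 + 0.00254) = 0.670 km
M3: √((-0.009·111.32)² + (-0.006·50.4)²) = √(1.00376 + 0.09145) = 1.047 km
M4: √((0.009·111.32)² + (-0.005·50.4)²) = √(1.00376 + 0.06350) = 1.033 km
M5: √((-0.009·111.32)² + (-0.008·50.4)²) = √(1.00376 + 0.16257) = 1.080 km
M6: √((-0.003·111.32)² + (0.010·50.4)²) = √(0.11153 + 0.25402) = 0.605 km
M7: √((0.002·111.32)² + (0.005·50.4)²) = √(0.04957 + 0.06350) = 0.336 km
M8: √((0.006·111.32)² + (0.011·50.4)²) = √(0.44612 + 0.30736) = 0.868 km
M9: √((-0.002·111.32)² + (-0.011·50.4)²) = √(0.04957 + 0.30736) = 0.597 km
M10: √((0.004·111.32)² + (-0.005·50.4)²) = √(0.19827 + 0.06350) = 0.512 km
M11: √((-0.003·111.32)² + (0.002·50.4)²) = √(0.11153 + 0.01016) = 0.349 km
M12: √((-0.007·111.32)² + (-0.001·50.4)²) = √(0.60721 + 0.00254) = 0.781 km
Sorted: M7 (0.336 km) < M11 (0.349 km) < M10 (0.512 km) < M9 (0.597 km) < M6 (0.605 km) < …

M7, M11, M10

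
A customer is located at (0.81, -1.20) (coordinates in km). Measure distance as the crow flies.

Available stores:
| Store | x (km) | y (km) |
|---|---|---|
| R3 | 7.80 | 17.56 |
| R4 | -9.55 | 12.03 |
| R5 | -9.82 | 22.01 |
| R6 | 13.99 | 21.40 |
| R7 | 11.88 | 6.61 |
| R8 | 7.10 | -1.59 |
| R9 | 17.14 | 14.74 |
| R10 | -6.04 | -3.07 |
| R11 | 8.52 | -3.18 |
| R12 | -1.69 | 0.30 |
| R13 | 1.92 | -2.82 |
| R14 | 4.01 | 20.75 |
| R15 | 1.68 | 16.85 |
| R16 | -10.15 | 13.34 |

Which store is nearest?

R13

Distances from (0.81, -1.20):
R3: √((6.99)² + (18.76)²) = √(48.8601 + 351.9376) = 20.02 km
R4: √((-10.36)² + (13.23)²) = √(107.3296 + 175.0329) = 16.80 km
R5: √((-10.63)² + (23.21)²) = √(112.9969 + 538.7041) = 25.53 km
R6: √((13.18)² + (22.60)²) = √(173.7124 + 510.7600) = 26.16 km
R7: √((11.07)² + (7.81)²) = √(122.5449 + 60.9961) = 13.55 km
R8: √((6.29)² + (-0.39)²) = √(39.5641 + 0.1521) = 6.30 km
R9: √((16.33)² + (15.94)²) = √(266.6689 + 254.0836) = 22.82 km
R10: √((-6.85)² + (-1.87)²) = √(46.9225 + 3.4969) = 7.10 km
R11: √((7.71)² + (-1.98)²) = √(59.4441 + 3.9204) = 7.96 km
R12: √((-2.50)² + (1.50)²) = √(6.2500 + 2.2500) = 2.92 km
R13: √((1.11)² + (-1.62)²) = √(1.2321 + 2.6244) = 1.96 km
R14: √((3.20)² + (21.95)²) = √(10.2400 + 481.8025) = 22.18 km
R15: √((0.87)² + (18.05)²) = √(0.7569 + 325.8025) = 18.07 km
R16: √((-10.96)² + (14.54)²) = √(120.1216 + 211.4116) = 18.21 km
Minimum: R13 at 1.96 km.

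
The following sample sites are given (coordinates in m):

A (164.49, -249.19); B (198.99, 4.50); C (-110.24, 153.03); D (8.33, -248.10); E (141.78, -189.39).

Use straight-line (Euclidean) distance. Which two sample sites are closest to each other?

A and E

Pairwise distances:
A–E: √((-22.71)² + (59.80)²) = √(515.7441 + 3576.0400) = 63.97 m
D–E: √((133.45)² + (58.71)²) = √(17808.9025 + 3446.8641) = 145.79 m
A–D: √((-156.16)² + (1.09)²) = √(24385.9456 + 1.1881) = 156.16 m
B–E: √((-57.21)² + (-193.89)²) = √(3272.9841 + 37593.3321) = 202.15 m
A–B: √((34.50)² + (253.69)²) = √(1190.2500 + 64358.6161) = 256.03 m
B–D: √((-190.66)² + (-252.60)²) = √(36351.2356 + 63806.7600) = 316.48 m
B–C: √((-309.23)² + (148.53)²) = √(95623.1929 + 22061.1609) = 343.05 m
C–D: √((118.57)² + (-401.13)²) = √(14058.8449 + 160905.2769) = 418.29 m
C–E: √((252.02)² + (-342.42)²) = √(63514.0804 + 117251.4564) = 425.17 m
A–C: √((-274.73)² + (402.22)²) = √(75476.5729 + 161780.9284) = 487.09 m
Closest pair: A–E at 63.97 m.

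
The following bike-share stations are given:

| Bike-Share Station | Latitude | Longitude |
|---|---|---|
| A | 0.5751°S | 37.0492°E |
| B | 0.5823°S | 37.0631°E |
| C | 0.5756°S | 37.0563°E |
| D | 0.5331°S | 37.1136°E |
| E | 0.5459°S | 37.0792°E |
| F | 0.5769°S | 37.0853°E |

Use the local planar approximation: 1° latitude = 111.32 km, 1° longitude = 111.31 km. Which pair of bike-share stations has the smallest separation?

Pairwise distances:
A–B: 1.7425 km
A–C: 0.7923 km
A–D: 8.5583 km
A–E: 4.6601 km
A–F: 4.0233 km
B–C: 1.0626 km
B–D: 7.8482 km
B–E: 4.4307 km
B–F: 2.5431 km
C–D: 7.9412 km
C–E: 4.1747 km
C–F: 3.2312 km
D–E: 4.0856 km
D–F: 5.8049 km
E–F: 3.5171 km
Closest pair: A–C at 0.7923 km.

A and C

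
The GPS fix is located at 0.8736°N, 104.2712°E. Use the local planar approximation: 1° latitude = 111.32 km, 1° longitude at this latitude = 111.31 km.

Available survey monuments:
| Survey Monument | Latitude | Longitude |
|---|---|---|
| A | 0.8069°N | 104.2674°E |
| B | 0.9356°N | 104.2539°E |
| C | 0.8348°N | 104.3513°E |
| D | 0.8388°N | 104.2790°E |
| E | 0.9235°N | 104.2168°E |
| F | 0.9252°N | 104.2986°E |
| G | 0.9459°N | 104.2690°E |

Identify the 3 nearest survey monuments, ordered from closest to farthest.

Distances from 0.8736°N, 104.2712°E:
A: 7.4371 km
B: 7.1654 km
C: 9.9070 km
D: 3.9700 km
E: 8.2172 km
F: 6.5036 km
G: 8.0522 km
Sorted: D (3.9700 km) < F (6.5036 km) < B (7.1654 km) < A (7.4371 km) < G (8.0522 km) < …

D, F, B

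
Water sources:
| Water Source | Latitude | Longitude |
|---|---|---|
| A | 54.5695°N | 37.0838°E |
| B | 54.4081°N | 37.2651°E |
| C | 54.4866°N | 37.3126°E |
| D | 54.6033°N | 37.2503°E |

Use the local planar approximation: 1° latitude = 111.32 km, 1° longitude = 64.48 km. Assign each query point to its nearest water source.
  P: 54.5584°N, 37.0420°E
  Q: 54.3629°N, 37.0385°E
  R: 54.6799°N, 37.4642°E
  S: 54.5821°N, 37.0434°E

P→A; Q→B; R→D; S→A

P at 54.5584°N, 37.0420°E:
  A: 2.9650 km
  B: 22.0654 km
  C: 19.1919 km
  D: 14.3311 km
  → nearest: A (2.9650 km)
Q at 54.3629°N, 37.0385°E:
  A: 23.1835 km
  B: 15.4533 km
  C: 22.4051 km
  D: 30.0446 km
  → nearest: B (15.4533 km)
R at 54.6799°N, 37.4642°E:
  A: 27.4348 km
  B: 32.8677 km
  C: 23.6344 km
  D: 16.2154 km
  → nearest: D (16.2154 km)
S at 54.5821°N, 37.0434°E:
  A: 2.9586 km
  B: 24.0736 km
  C: 20.3549 km
  D: 13.5480 km
  → nearest: A (2.9586 km)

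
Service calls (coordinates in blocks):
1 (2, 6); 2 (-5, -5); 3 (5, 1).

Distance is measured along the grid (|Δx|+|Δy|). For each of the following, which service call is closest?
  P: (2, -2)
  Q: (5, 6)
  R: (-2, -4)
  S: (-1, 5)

P at (2, -2):
  1: |0| + |8| = 0 + 8 = 8 blocks
  2: |-7| + |-3| = 7 + 3 = 10 blocks
  3: |3| + |3| = 3 + 3 = 6 blocks
  → nearest: 3 (6 blocks)
Q at (5, 6):
  1: |-3| + |0| = 3 + 0 = 3 blocks
  2: |-10| + |-11| = 10 + 11 = 21 blocks
  3: |0| + |-5| = 0 + 5 = 5 blocks
  → nearest: 1 (3 blocks)
R at (-2, -4):
  1: |4| + |10| = 4 + 10 = 14 blocks
  2: |-3| + |-1| = 3 + 1 = 4 blocks
  3: |7| + |5| = 7 + 5 = 12 blocks
  → nearest: 2 (4 blocks)
S at (-1, 5):
  1: |3| + |1| = 3 + 1 = 4 blocks
  2: |-4| + |-10| = 4 + 10 = 14 blocks
  3: |6| + |-4| = 6 + 4 = 10 blocks
  → nearest: 1 (4 blocks)

P→3; Q→1; R→2; S→1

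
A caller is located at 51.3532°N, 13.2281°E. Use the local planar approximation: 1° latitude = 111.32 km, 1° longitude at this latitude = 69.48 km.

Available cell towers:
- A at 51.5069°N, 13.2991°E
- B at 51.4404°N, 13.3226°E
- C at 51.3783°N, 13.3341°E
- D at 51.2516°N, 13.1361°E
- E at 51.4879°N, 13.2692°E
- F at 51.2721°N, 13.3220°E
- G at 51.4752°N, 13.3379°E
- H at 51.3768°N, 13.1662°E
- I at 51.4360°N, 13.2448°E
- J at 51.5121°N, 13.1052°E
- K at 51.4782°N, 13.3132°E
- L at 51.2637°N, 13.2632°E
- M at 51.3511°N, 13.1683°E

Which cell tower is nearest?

M

Distances from 51.3532°N, 13.2281°E:
A: 17.8068 km
B: 11.7191 km
C: 7.8771 km
D: 12.9915 km
E: 15.2643 km
F: 11.1387 km
G: 15.5771 km
H: 5.0397 km
I: 9.2900 km
J: 19.6420 km
K: 15.1191 km
L: 10.2573 km
M: 4.1615 km
Minimum: M at 4.1615 km.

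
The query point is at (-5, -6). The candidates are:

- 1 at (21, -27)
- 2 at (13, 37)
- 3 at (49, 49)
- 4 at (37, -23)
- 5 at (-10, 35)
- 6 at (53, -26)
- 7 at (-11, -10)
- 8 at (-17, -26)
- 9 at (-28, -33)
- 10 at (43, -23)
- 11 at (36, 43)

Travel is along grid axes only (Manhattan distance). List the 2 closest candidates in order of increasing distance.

7, 8

Distances from (-5, -6):
1: |26| + |-21| = 26 + 21 = 47
2: |18| + |43| = 18 + 43 = 61
3: |54| + |55| = 54 + 55 = 109
4: |42| + |-17| = 42 + 17 = 59
5: |-5| + |41| = 5 + 41 = 46
6: |58| + |-20| = 58 + 20 = 78
7: |-6| + |-4| = 6 + 4 = 10
8: |-12| + |-20| = 12 + 20 = 32
9: |-23| + |-27| = 23 + 27 = 50
10: |48| + |-17| = 48 + 17 = 65
11: |41| + |49| = 41 + 49 = 90
Sorted: 7 (10) < 8 (32) < 5 (46) < 1 (47) < …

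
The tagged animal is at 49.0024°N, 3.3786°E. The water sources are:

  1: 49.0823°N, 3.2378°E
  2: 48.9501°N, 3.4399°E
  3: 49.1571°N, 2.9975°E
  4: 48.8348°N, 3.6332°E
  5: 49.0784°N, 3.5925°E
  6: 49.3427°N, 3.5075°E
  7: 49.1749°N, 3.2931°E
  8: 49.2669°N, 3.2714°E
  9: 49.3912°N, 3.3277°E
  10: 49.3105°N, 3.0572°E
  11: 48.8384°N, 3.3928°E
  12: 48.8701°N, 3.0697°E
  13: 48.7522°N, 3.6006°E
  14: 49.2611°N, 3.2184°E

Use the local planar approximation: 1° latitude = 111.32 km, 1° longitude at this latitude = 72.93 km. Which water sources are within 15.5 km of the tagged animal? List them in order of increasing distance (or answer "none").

Distances from 49.0024°N, 3.3786°E:
1: √((0.0799·111.32)² + (-0.1408·72.93)²) = √(79.111561 + 105.442996) = 13.5851 km
2: √((-0.0523·111.32)² + (0.0613·72.93)²) = √(33.896103 + 19.986345) = 7.3405 km
3: √((0.1547·111.32)² + (-0.3811·72.93)²) = √(296.569867 + 772.485479) = 32.6964 km
4: √((-0.1676·111.32)² + (0.2546·72.93)²) = √(348.092306 + 344.769807) = 26.3223 km
5: √((0.0760·111.32)² + (0.2139·72.93)²) = √(71.577015 + 243.351482) = 17.7462 km
6: √((0.3403·111.32)² + (0.1289·72.93)²) = √(1435.060774 + 88.372728) = 39.0312 km
7: √((0.1725·111.32)² + (-0.0855·72.93)²) = √(368.743687 + 38.881647) = 20.1897 km
8: √((0.2645·111.32)² + (-0.1072·72.93)²) = √(866.957380 + 61.122625) = 30.4644 km
9: √((0.3888·111.32)² + (-0.0509·72.93)²) = √(1873.263658 + 13.779961) = 43.4401 km
10: √((0.3081·111.32)² + (-0.3214·72.93)²) = √(1176.331677 + 549.419630) = 41.5422 km
11: √((-0.1640·111.32)² + (0.0142·72.93)²) = √(333.299062 + 1.072480) = 18.2858 km
12: √((-0.1323·111.32)² + (-0.3089·72.93)²) = √(216.903262 + 507.514253) = 26.9150 km
13: √((-0.2502·111.32)² + (0.2220·72.93)²) = √(775.748610 + 262.130995) = 32.2161 km
14: √((0.2587·111.32)² + (-0.1602·72.93)²) = √(829.352681 + 136.501508) = 31.0782 km
Threshold 15.5 km: 2 (7.3405 km), 1 (13.5851 km) are within range.

2, 1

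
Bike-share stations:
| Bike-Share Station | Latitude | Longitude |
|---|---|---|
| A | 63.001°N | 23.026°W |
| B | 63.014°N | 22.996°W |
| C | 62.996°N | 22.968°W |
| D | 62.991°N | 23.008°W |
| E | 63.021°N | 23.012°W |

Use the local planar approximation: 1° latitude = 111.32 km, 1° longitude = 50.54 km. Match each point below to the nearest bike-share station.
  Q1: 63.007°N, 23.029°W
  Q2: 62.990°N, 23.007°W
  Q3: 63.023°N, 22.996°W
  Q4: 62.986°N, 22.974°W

Q1 at 63.007°N, 23.029°W:
  A: 0.685 km
  B: 1.841 km
  C: 3.317 km
  D: 2.073 km
  E: 1.780 km
  → nearest: A (0.685 km)
Q2 at 62.990°N, 23.007°W:
  A: 1.556 km
  B: 2.729 km
  C: 2.081 km
  D: 0.122 km
  E: 3.460 km
  → nearest: D (0.122 km)
Q3 at 63.023°N, 22.996°W:
  A: 2.880 km
  B: 1.002 km
  C: 3.322 km
  D: 3.613 km
  E: 0.839 km
  → nearest: E (0.839 km)
Q4 at 62.986°N, 22.974°W:
  A: 3.114 km
  B: 3.309 km
  C: 1.154 km
  D: 1.806 km
  E: 4.344 km
  → nearest: C (1.154 km)

Q1→A; Q2→D; Q3→E; Q4→C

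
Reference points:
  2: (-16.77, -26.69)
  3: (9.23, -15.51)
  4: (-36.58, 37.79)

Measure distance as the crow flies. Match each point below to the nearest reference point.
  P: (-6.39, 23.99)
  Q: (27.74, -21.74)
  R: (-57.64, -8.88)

P→4; Q→3; R→2

P at (-6.39, 23.99):
  2: √((-10.38)² + (-50.68)²) = √(107.7444 + 2568.4624) = 51.73
  3: √((15.62)² + (-39.50)²) = √(243.9844 + 1560.2500) = 42.48
  4: √((-30.19)² + (13.80)²) = √(911.4361 + 190.4400) = 33.19
  → nearest: 4 (33.19)
Q at (27.74, -21.74):
  2: √((-44.51)² + (-4.95)²) = √(1981.1401 + 24.5025) = 44.78
  3: √((-18.51)² + (6.23)²) = √(342.6201 + 38.8129) = 19.53
  4: √((-64.32)² + (59.53)²) = √(4137.0624 + 3543.8209) = 87.64
  → nearest: 3 (19.53)
R at (-57.64, -8.88):
  2: √((40.87)² + (-17.81)²) = √(1670.3569 + 317.1961) = 44.58
  3: √((66.87)² + (-6.63)²) = √(4471.5969 + 43.9569) = 67.20
  4: √((21.06)² + (46.67)²) = √(443.5236 + 2178.0889) = 51.20
  → nearest: 2 (44.58)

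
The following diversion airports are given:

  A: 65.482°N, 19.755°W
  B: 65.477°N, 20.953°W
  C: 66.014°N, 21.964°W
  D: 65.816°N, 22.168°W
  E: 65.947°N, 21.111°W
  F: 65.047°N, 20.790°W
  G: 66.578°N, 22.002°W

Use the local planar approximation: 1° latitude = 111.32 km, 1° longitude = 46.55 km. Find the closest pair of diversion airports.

Pairwise distances:
A–B: √((-0.005·111.32)² + (-1.198·46.55)²) = √(0.30980 + 3109.94714) = 55.770 km
A–C: √((0.532·111.32)² + (-2.209·46.55)²) = √(3507.27371 + 10573.79296) = 118.664 km
A–D: √((0.334·111.32)² + (-2.413·46.55)²) = √(1382.41784 + 12616.93932) = 118.319 km
A–E: √((0.465·111.32)² + (-1.356·46.55)²) = √(2679.49099 + 3984.36164) = 81.632 km
A–F: √((-0.435·111.32)² + (-1.035·46.55)²) = √(2344.90315 + 2321.24013) = 68.309 km
A–G: √((1.096·111.32)² + (-2.247·46.55)²) = √(14885.63973 + 10940.71022) = 160.706 km
B–C: √((0.537·111.32)² + (-1.011·46.55)²) = √(3573.50971 + 2214.83655) = 76.081 km
B–D: √((0.339·111.32)² + (-1.215·46.55)²) = √(1424.11740 + 3198.83564) = 67.992 km
B–E: √((0.470·111.32)² + (-0.158·46.55)²) = √(2737.42426 + 54.09455) = 52.835 km
B–F: √((-0.430·111.32)² + (0.163·46.55)²) = √(2291.30713 + 57.57243) = 48.465 km
B–G: √((1.101·111.32)² + (-1.049·46.55)²) = √(15021.76741 + 2384.46168) = 131.933 km
C–D: √((-0.198·111.32)² + (-0.204·46.55)²) = √(485.82155 + 90.17781) = 24.000 km
C–E: √((-0.067·111.32)² + (0.853·46.55)²) = √(55.62833 + 1576.65776) = 40.402 km
C–F: √((-0.967·111.32)² + (1.174·46.55)²) = √(11587.75604 + 2986.58971) = 120.724 km
C–G: √((0.564·111.32)² + (-0.038·46.55)²) = √(3941.89093 + 3.12901) = 62.809 km
D–E: √((0.131·111.32)² + (1.057·46.55)²) = √(212.66156 + 2420.96965) = 51.319 km
D–F: √((-0.769·111.32)² + (1.378·46.55)²) = √(7328.22972 + 4114.69649) = 106.972 km
D–G: √((0.762·111.32)² + (0.166·46.55)²) = √(7195.42313 + 59.71117) = 85.177 km
E–F: √((-0.900·111.32)² + (0.321·46.55)²) = √(10037.63534 + 223.27980) = 101.296 km
E–G: √((0.631·111.32)² + (-0.891·46.55)²) = √(4934.06781 + 1720.26272) = 81.574 km
F–G: √((1.531·111.32)² + (-1.212·46.55)²) = √(29046.69849 + 3183.05843) = 179.526 km
Closest pair: C–D at 24.000 km.

C and D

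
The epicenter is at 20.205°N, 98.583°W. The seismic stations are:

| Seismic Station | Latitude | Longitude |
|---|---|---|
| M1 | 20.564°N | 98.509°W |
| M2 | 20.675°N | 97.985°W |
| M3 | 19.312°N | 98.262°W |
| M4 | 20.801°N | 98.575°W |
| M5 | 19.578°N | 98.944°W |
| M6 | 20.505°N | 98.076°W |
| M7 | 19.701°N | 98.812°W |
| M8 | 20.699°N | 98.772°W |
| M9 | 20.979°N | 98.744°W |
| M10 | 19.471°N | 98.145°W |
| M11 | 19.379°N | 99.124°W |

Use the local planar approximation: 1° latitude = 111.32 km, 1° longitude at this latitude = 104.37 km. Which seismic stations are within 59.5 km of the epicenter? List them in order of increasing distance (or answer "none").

Distances from 20.205°N, 98.583°W:
M1: √((0.359·111.32)² + (0.074·104.37)²) = √(1597.11170 + 59.65060) = 40.703 km
M2: √((0.470·111.32)² + (0.598·104.37)²) = √(2737.42426 + 3895.41502) = 81.442 km
M3: √((-0.893·111.32)² + (0.321·104.37)²) = √(9882.10156 + 1122.43560) = 104.903 km
M4: √((0.596·111.32)² + (0.008·104.37)²) = √(4401.88725 + 0.69716) = 66.352 km
M5: √((-0.627·111.32)² + (-0.361·104.37)²) = √(4871.71055 + 1419.59928) = 79.318 km
M6: √((0.300·111.32)² + (0.507·104.37)²) = √(1115.29282 + 2800.05967) = 62.573 km
M7: √((-0.504·111.32)² + (-0.229·104.37)²) = √(3147.80244 + 571.24489) = 60.984 km
M8: √((0.494·111.32)² + (-0.189·104.37)²) = √(3024.12886 + 389.11231) = 58.423 km
M9: √((0.774·111.32)² + (-0.161·104.37)²) = √(7423.83510 + 282.35996) = 87.785 km
M10: √((-0.734·111.32)² + (0.438·104.37)²) = √(6676.34107 + 2089.77528) = 93.628 km
M11: √((-0.826·111.32)² + (-0.541·104.37)²) = √(8454.86135 + 3188.20249) = 107.903 km
Threshold 59.5 km: M1 (40.703 km), M8 (58.423 km) are within range.

M1, M8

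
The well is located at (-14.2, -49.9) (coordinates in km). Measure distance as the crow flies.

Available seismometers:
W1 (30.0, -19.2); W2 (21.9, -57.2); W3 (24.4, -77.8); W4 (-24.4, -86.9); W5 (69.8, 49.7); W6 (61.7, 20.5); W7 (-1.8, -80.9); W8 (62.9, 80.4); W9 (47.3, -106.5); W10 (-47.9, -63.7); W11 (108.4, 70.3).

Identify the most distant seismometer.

W11

Distances from (-14.2, -49.9):
W1: √((44.2)² + (30.7)²) = √(1953.640 + 942.490) = 53.8 km
W2: √((36.1)² + (-7.3)²) = √(1303.210 + 53.290) = 36.8 km
W3: √((38.6)² + (-27.9)²) = √(1489.960 + 778.410) = 47.6 km
W4: √((-10.2)² + (-37.0)²) = √(104.040 + 1369.000) = 38.4 km
W5: √((84.0)² + (99.6)²) = √(7056.000 + 9920.160) = 130.3 km
W6: √((75.9)² + (70.4)²) = √(5760.810 + 4956.160) = 103.5 km
W7: √((12.4)² + (-31.0)²) = √(153.760 + 961.000) = 33.4 km
W8: √((77.1)² + (130.3)²) = √(5944.410 + 16978.090) = 151.4 km
W9: √((61.5)² + (-56.6)²) = √(3782.250 + 3203.560) = 83.6 km
W10: √((-33.7)² + (-13.8)²) = √(1135.690 + 190.440) = 36.4 km
W11: √((122.6)² + (120.2)²) = √(15030.760 + 14448.040) = 171.7 km
Maximum: W11 at 171.7 km.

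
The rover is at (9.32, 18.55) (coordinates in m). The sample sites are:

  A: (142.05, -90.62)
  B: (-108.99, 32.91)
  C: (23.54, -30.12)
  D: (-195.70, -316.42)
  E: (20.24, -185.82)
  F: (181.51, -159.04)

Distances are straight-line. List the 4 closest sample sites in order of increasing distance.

C, B, A, E

Distances from (9.32, 18.55):
A: √((132.73)² + (-109.17)²) = √(17617.2529 + 11918.0889) = 171.86 m
B: √((-118.31)² + (14.36)²) = √(13997.2561 + 206.2096) = 119.18 m
C: √((14.22)² + (-48.67)²) = √(202.2084 + 2368.7689) = 50.70 m
D: √((-205.02)² + (-334.97)²) = √(42033.2004 + 112204.9009) = 392.73 m
E: √((10.92)² + (-204.37)²) = √(119.2464 + 41767.0969) = 204.66 m
F: √((172.19)² + (-177.59)²) = √(29649.3961 + 31538.2081) = 247.36 m
Sorted: C (50.70 m) < B (119.18 m) < A (171.86 m) < E (204.66 m) < F (247.36 m) < D (392.73 m)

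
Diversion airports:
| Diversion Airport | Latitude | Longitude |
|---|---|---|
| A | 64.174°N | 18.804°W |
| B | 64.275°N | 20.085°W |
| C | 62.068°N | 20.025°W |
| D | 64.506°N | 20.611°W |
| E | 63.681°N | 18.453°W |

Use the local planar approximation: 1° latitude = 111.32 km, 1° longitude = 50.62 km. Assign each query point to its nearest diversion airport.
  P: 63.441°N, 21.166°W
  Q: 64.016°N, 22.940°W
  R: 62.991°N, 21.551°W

P→B; Q→D; R→C

P at 63.441°N, 21.166°W:
  A: 144.754 km
  B: 107.767 km
  C: 163.391 km
  D: 121.839 km
  E: 139.907 km
  → nearest: B (107.767 km)
Q at 64.016°N, 22.940°W:
  A: 210.102 km
  B: 147.368 km
  C: 262.293 km
  D: 129.901 km
  E: 230.173 km
  → nearest: D (129.901 km)
R at 62.991°N, 21.551°W:
  A: 191.516 km
  B: 161.051 km
  C: 128.546 km
  D: 175.234 km
  E: 174.621 km
  → nearest: C (128.546 km)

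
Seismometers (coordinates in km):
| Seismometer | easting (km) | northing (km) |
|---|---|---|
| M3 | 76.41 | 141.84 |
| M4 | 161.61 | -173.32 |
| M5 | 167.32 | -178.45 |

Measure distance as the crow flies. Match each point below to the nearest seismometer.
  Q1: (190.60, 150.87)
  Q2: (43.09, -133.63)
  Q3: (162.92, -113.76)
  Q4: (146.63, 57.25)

Q1 at (190.60, 150.87):
  M3: √((-114.19)² + (-9.03)²) = √(13039.3561 + 81.5409) = 114.55 km
  M4: √((-28.99)² + (-324.19)²) = √(840.4201 + 105099.1561) = 325.48 km
  M5: √((-23.28)² + (-329.32)²) = √(541.9584 + 108451.6624) = 330.14 km
  → nearest: M3 (114.55 km)
Q2 at (43.09, -133.63):
  M3: √((33.32)² + (275.47)²) = √(1110.2224 + 75883.7209) = 277.48 km
  M4: √((118.52)² + (-39.69)²) = √(14046.9904 + 1575.2961) = 124.99 km
  M5: √((124.23)² + (-44.82)²) = √(15433.0929 + 2008.8324) = 132.07 km
  → nearest: M4 (124.99 km)
Q3 at (162.92, -113.76):
  M3: √((-86.51)² + (255.60)²) = √(7483.9801 + 65331.3600) = 269.84 km
  M4: √((-1.31)² + (-59.56)²) = √(1.7161 + 3547.3936) = 59.57 km
  M5: √((4.40)² + (-64.69)²) = √(19.3600 + 4184.7961) = 64.84 km
  → nearest: M4 (59.57 km)
Q4 at (146.63, 57.25):
  M3: √((-70.22)² + (84.59)²) = √(4930.8484 + 7155.4681) = 109.94 km
  M4: √((14.98)² + (-230.57)²) = √(224.4004 + 53162.5249) = 231.06 km
  M5: √((20.69)² + (-235.70)²) = √(428.0761 + 55554.4900) = 236.61 km
  → nearest: M3 (109.94 km)

Q1→M3; Q2→M4; Q3→M4; Q4→M3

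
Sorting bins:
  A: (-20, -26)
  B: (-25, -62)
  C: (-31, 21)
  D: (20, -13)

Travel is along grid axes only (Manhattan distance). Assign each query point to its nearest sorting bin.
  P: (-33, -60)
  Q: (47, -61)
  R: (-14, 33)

P→B; Q→B; R→C

P at (-33, -60):
  A: 47
  B: 10
  C: 83
  D: 100
  → nearest: B (10)
Q at (47, -61):
  A: 102
  B: 73
  C: 160
  D: 75
  → nearest: B (73)
R at (-14, 33):
  A: 65
  B: 106
  C: 29
  D: 80
  → nearest: C (29)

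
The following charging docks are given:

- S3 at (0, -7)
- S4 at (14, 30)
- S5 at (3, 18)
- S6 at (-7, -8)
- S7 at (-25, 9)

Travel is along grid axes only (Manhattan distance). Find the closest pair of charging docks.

S3 and S6

Pairwise distances:
S3–S4: |14| + |37| = 14 + 37 = 51
S3–S5: |3| + |25| = 3 + 25 = 28
S3–S6: |-7| + |-1| = 7 + 1 = 8
S3–S7: |-25| + |16| = 25 + 16 = 41
S4–S5: |-11| + |-12| = 11 + 12 = 23
S4–S6: |-21| + |-38| = 21 + 38 = 59
S4–S7: |-39| + |-21| = 39 + 21 = 60
S5–S6: |-10| + |-26| = 10 + 26 = 36
S5–S7: |-28| + |-9| = 28 + 9 = 37
S6–S7: |-18| + |17| = 18 + 17 = 35
Closest pair: S3–S6 at 8.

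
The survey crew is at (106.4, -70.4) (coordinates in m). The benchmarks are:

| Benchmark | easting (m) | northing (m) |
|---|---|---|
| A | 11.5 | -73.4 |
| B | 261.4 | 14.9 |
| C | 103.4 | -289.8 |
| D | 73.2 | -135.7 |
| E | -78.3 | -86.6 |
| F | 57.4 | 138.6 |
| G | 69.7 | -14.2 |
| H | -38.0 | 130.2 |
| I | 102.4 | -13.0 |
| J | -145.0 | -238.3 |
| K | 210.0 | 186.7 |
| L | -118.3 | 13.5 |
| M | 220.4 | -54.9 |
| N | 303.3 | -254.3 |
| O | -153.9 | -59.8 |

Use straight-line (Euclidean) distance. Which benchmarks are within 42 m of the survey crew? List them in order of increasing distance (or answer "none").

none

Distances from (106.4, -70.4):
A: √((-94.9)² + (-3.0)²) = √(9006.010 + 9.000) = 94.9 m
B: √((155.0)² + (85.3)²) = √(24025.000 + 7276.090) = 176.9 m
C: √((-3.0)² + (-219.4)²) = √(9.000 + 48136.360) = 219.4 m
D: √((-33.2)² + (-65.3)²) = √(1102.240 + 4264.090) = 73.3 m
E: √((-184.7)² + (-16.2)²) = √(34114.090 + 262.440) = 185.4 m
F: √((-49.0)² + (209.0)²) = √(2401.000 + 43681.000) = 214.7 m
G: √((-36.7)² + (56.2)²) = √(1346.890 + 3158.440) = 67.1 m
H: √((-144.4)² + (200.6)²) = √(20851.360 + 40240.360) = 247.2 m
I: √((-4.0)² + (57.4)²) = √(16.000 + 3294.760) = 57.5 m
J: √((-251.4)² + (-167.9)²) = √(63201.960 + 28190.410) = 302.3 m
K: √((103.6)² + (257.1)²) = √(10732.960 + 66100.410) = 277.2 m
L: √((-224.7)² + (83.9)²) = √(50490.090 + 7039.210) = 239.9 m
M: √((114.0)² + (15.5)²) = √(12996.000 + 240.250) = 115.0 m
N: √((196.9)² + (-183.9)²) = √(38769.610 + 33819.210) = 269.4 m
O: √((-260.3)² + (10.6)²) = √(67756.090 + 112.360) = 260.5 m
Threshold 42 m: none within range.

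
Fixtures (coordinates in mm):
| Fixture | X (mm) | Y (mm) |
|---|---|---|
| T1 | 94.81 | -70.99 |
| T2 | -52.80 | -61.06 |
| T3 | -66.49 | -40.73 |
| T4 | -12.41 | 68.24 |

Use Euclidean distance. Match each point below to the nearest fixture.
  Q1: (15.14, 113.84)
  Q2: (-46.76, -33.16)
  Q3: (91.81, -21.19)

Q1→T4; Q2→T3; Q3→T1

Q1 at (15.14, 113.84):
  T1: 201.27 mm
  T2: 187.63 mm
  T3: 174.80 mm
  T4: 53.28 mm
  → nearest: T4 (53.28 mm)
Q2 at (-46.76, -33.16):
  T1: 146.54 mm
  T2: 28.55 mm
  T3: 21.13 mm
  T4: 107.06 mm
  → nearest: T3 (21.13 mm)
Q3 at (91.81, -21.19):
  T1: 49.89 mm
  T2: 150.01 mm
  T3: 159.50 mm
  T4: 137.33 mm
  → nearest: T1 (49.89 mm)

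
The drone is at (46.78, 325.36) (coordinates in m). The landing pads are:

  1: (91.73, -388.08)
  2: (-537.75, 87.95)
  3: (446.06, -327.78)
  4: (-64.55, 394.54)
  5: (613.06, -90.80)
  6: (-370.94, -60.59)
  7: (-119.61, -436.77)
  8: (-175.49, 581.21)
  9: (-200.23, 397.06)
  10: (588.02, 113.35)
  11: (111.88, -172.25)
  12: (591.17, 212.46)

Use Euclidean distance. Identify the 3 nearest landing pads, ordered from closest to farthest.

4, 9, 8

Distances from (46.78, 325.36):
1: √((44.95)² + (-713.44)²) = √(2020.5025 + 508996.6336) = 714.85 m
2: √((-584.53)² + (-237.41)²) = √(341675.3209 + 56363.5081) = 630.90 m
3: √((399.28)² + (-653.14)²) = √(159424.5184 + 426591.8596) = 765.52 m
4: √((-111.33)² + (69.18)²) = √(12394.3689 + 4785.8724) = 131.07 m
5: √((566.28)² + (-416.16)²) = √(320673.0384 + 173189.1456) = 702.75 m
6: √((-417.72)² + (-385.95)²) = √(174489.9984 + 148957.4025) = 568.72 m
7: √((-166.39)² + (-762.13)²) = √(27685.6321 + 580842.1369) = 780.08 m
8: √((-222.27)² + (255.85)²) = √(49403.9529 + 65459.2225) = 338.91 m
9: √((-247.01)² + (71.70)²) = √(61013.9401 + 5140.8900) = 257.21 m
10: √((541.24)² + (-212.01)²) = √(292940.7376 + 44948.2401) = 581.28 m
11: √((65.10)² + (-497.61)²) = √(4238.0100 + 247615.7121) = 501.85 m
12: √((544.39)² + (-112.90)²) = √(296360.4721 + 12746.4100) = 555.97 m
Sorted: 4 (131.07 m) < 9 (257.21 m) < 8 (338.91 m) < 11 (501.85 m) < 12 (555.97 m) < …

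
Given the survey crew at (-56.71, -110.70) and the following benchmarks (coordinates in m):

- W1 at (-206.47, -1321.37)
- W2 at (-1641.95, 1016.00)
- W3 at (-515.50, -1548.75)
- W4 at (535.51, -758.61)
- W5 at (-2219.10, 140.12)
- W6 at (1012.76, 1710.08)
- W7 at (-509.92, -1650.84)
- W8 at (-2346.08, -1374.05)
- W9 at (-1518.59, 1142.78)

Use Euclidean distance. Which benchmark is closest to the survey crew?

Distances from (-56.71, -110.70):
W1: 1219.90 m
W2: 1944.85 m
W3: 1509.46 m
W4: 877.79 m
W5: 2176.89 m
W6: 2111.64 m
W7: 1605.44 m
W8: 2614.82 m
W9: 1925.70 m
Minimum: W4 at 877.79 m.

W4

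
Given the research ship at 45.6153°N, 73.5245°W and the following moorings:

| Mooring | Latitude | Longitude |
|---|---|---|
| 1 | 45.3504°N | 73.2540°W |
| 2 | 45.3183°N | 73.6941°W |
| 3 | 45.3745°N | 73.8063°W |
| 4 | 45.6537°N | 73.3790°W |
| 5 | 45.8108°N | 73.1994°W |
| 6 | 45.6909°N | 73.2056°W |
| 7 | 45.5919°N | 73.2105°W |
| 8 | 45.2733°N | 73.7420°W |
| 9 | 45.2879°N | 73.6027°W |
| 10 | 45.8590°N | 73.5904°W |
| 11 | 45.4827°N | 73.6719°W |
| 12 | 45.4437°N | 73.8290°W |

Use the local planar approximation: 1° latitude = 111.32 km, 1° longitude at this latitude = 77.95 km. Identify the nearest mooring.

Distances from 45.6153°N, 73.5245°W:
1: √((-0.2649·111.32)² + (0.2705·77.95)²) = √(869.581540 + 444.597256) = 36.2516 km
2: √((-0.2970·111.32)² + (-0.1696·77.95)²) = √(1093.098489 + 174.776861) = 35.6072 km
3: √((-0.2408·111.32)² + (-0.2818·77.95)²) = √(718.553916 + 482.518775) = 34.6565 km
4: √((0.0384·111.32)² + (0.1455·77.95)²) = √(18.272957 + 128.634726) = 12.1205 km
5: √((0.1955·111.32)² + (0.3251·77.95)²) = √(473.630781 + 642.193903) = 33.4040 km
6: √((0.0756·111.32)² + (0.3189·77.95)²) = √(70.825555 + 617.932842) = 26.2442 km
7: √((-0.0234·111.32)² + (0.3140·77.95)²) = √(6.785441 + 599.089262) = 24.6145 km
8: √((-0.3420·111.32)² + (-0.2175·77.95)²) = √(1449.434544 + 287.442355) = 41.6759 km
9: √((-0.3274·111.32)² + (-0.0782·77.95)²) = √(1328.323162 + 37.157437) = 36.9524 km
10: √((0.2437·111.32)² + (-0.0659·77.95)²) = √(735.965496 + 26.387793) = 27.6107 km
11: √((-0.1326·111.32)² + (-0.1474·77.95)²) = √(217.888066 + 132.016193) = 18.7057 km
12: √((-0.1716·111.32)² + (-0.3045·77.95)²) = √(364.905965 + 563.387015) = 30.4679 km
Minimum: 4 at 12.1205 km.

4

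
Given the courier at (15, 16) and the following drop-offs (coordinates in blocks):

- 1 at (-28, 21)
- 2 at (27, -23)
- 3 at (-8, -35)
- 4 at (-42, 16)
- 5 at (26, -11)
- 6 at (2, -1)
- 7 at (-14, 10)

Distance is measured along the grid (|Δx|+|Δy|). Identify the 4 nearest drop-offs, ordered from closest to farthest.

6, 7, 5, 1

Distances from (15, 16):
1: |-43| + |5| = 43 + 5 = 48 blocks
2: |12| + |-39| = 12 + 39 = 51 blocks
3: |-23| + |-51| = 23 + 51 = 74 blocks
4: |-57| + |0| = 57 + 0 = 57 blocks
5: |11| + |-27| = 11 + 27 = 38 blocks
6: |-13| + |-17| = 13 + 17 = 30 blocks
7: |-29| + |-6| = 29 + 6 = 35 blocks
Sorted: 6 (30 blocks) < 7 (35 blocks) < 5 (38 blocks) < 1 (48 blocks) < 2 (51 blocks) < 4 (57 blocks) < …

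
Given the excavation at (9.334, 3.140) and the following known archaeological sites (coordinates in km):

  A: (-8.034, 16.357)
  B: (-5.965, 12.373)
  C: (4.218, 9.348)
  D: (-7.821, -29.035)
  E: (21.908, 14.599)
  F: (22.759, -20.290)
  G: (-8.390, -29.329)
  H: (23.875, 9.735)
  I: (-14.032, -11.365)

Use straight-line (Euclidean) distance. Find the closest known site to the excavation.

C

Distances from (9.334, 3.140):
A: 21.825 km
B: 17.869 km
C: 8.044 km
D: 36.463 km
E: 17.012 km
F: 27.004 km
G: 36.992 km
H: 15.967 km
I: 27.502 km
Minimum: C at 8.044 km.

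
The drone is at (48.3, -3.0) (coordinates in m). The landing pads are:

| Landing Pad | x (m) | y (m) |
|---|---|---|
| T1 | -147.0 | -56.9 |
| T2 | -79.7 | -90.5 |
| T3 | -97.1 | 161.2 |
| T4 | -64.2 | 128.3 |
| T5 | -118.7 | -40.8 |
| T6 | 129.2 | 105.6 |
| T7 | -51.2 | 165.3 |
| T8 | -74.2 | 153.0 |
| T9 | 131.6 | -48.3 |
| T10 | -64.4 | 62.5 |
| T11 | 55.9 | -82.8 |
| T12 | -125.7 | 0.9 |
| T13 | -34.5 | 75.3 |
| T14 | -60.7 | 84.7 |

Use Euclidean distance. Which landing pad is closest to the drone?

T11

Distances from (48.3, -3.0):
T1: 202.6 m
T2: 155.0 m
T3: 219.3 m
T4: 172.9 m
T5: 171.2 m
T6: 135.4 m
T7: 195.5 m
T8: 198.3 m
T9: 94.8 m
T10: 130.4 m
T11: 80.2 m
T12: 174.0 m
T13: 114.0 m
T14: 139.9 m
Minimum: T11 at 80.2 m.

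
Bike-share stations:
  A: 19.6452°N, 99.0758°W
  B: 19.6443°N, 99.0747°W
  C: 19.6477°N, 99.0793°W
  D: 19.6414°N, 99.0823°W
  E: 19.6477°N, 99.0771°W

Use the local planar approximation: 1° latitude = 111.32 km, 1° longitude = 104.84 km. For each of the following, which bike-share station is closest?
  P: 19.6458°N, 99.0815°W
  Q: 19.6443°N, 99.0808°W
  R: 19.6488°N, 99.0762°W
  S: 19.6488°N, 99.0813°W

P at 19.6458°N, 99.0815°W:
  A: √((-0.0006·111.32)² + (0.0057·104.84)²) = √(0.004461 + 0.357111) = 0.6013 km
  B: √((-0.0015·111.32)² + (0.0068·104.84)²) = √(0.027882 + 0.508244) = 0.7322 km
  C: √((0.0019·111.32)² + (0.0022·104.84)²) = √(0.044736 + 0.053198) = 0.3129 km
  D: √((-0.0044·111.32)² + (-0.0008·104.84)²) = √(0.239912 + 0.007035) = 0.4969 km
  E: √((0.0019·111.32)² + (0.0044·104.84)²) = √(0.044736 + 0.212794) = 0.5075 km
  → nearest: C (0.3129 km)
Q at 19.6443°N, 99.0808°W:
  A: √((0.0009·111.32)² + (0.0050·104.84)²) = √(0.010038 + 0.274786) = 0.5337 km
  B: √((0.0000·111.32)² + (0.0061·104.84)²) = √(0.000000 + 0.408991) = 0.6395 km
  C: √((0.0034·111.32)² + (0.0015·104.84)²) = √(0.143253 + 0.024731) = 0.4099 km
  D: √((-0.0029·111.32)² + (-0.0015·104.84)²) = √(0.104218 + 0.024731) = 0.3591 km
  E: √((0.0034·111.32)² + (0.0037·104.84)²) = √(0.143253 + 0.150473) = 0.5420 km
  → nearest: D (0.3591 km)
R at 19.6488°N, 99.0762°W:
  A: √((-0.0036·111.32)² + (0.0004·104.84)²) = √(0.160602 + 0.001759) = 0.4029 km
  B: √((-0.0045·111.32)² + (0.0015·104.84)²) = √(0.250941 + 0.024731) = 0.5250 km
  C: √((-0.0011·111.32)² + (-0.0031·104.84)²) = √(0.014994 + 0.105628) = 0.3473 km
  D: √((-0.0074·111.32)² + (-0.0061·104.84)²) = √(0.678594 + 0.408991) = 1.0429 km
  E: √((-0.0011·111.32)² + (-0.0009·104.84)²) = √(0.014994 + 0.008903) = 0.1546 km
  → nearest: E (0.1546 km)
S at 19.6488°N, 99.0813°W:
  A: √((-0.0036·111.32)² + (0.0055·104.84)²) = √(0.160602 + 0.332491) = 0.7022 km
  B: √((-0.0045·111.32)² + (0.0066·104.84)²) = √(0.250941 + 0.478786) = 0.8542 km
  C: √((-0.0011·111.32)² + (0.0020·104.84)²) = √(0.014994 + 0.043966) = 0.2428 km
  D: √((-0.0074·111.32)² + (-0.0010·104.84)²) = √(0.678594 + 0.010991) = 0.8304 km
  E: √((-0.0011·111.32)² + (0.0042·104.84)²) = √(0.014994 + 0.193889) = 0.4570 km
  → nearest: C (0.2428 km)

P→C; Q→D; R→E; S→C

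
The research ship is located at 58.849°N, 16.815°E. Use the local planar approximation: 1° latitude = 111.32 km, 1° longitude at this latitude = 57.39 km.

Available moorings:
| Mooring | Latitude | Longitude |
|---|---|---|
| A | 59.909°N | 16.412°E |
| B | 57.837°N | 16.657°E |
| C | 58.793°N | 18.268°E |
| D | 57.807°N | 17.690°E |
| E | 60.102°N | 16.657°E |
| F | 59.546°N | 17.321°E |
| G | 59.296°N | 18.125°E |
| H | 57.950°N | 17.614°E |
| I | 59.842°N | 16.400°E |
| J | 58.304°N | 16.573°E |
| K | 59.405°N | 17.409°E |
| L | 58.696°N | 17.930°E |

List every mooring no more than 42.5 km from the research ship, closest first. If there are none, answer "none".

none

Distances from 58.849°N, 16.815°E:
A: 120.244 km
B: 113.020 km
C: 83.620 km
D: 126.399 km
E: 139.778 km
F: 82.846 km
G: 90.157 km
H: 110.082 km
I: 113.077 km
J: 62.239 km
K: 70.661 km
L: 66.218 km
Threshold 42.5 km: none within range.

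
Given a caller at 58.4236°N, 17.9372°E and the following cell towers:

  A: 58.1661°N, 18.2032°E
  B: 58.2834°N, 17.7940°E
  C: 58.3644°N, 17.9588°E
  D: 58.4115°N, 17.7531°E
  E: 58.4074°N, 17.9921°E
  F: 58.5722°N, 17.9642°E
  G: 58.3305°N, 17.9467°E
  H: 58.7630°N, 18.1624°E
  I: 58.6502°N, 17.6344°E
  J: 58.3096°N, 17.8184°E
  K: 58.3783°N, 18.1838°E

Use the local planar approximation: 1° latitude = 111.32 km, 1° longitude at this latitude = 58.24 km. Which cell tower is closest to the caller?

Distances from 58.4236°N, 17.9372°E:
A: √((-0.2575·111.32)² + (0.2660·58.24)²) = √(821.676492 + 239.997107) = 32.5833 km
B: √((-0.1402·111.32)² + (-0.1432·58.24)²) = √(243.580447 + 69.555066) = 17.6956 km
C: √((-0.0592·111.32)² + (0.0216·58.24)²) = √(43.429998 + 1.582524) = 6.7091 km
D: √((-0.0121·111.32)² + (-0.1841·58.24)²) = √(1.814334 + 114.960941) = 10.8063 km
E: √((-0.0162·111.32)² + (0.0549·58.24)²) = √(3.252194 + 10.223213) = 3.6709 km
F: √((0.1486·111.32)² + (0.0270·58.24)²) = √(273.642793 + 2.472693) = 16.6167 km
G: √((-0.0931·111.32)² + (0.0095·58.24)²) = √(107.410257 + 0.306119) = 10.3787 km
H: √((0.3394·111.32)² + (0.2252·58.24)²) = √(1427.480129 + 172.020222) = 39.9938 km
I: √((0.2266·111.32)² + (-0.3028·58.24)²) = √(636.306275 + 310.995764) = 30.7783 km
J: √((-0.1140·111.32)² + (-0.1188·58.24)²) = √(161.048283 + 47.871343) = 14.4541 km
K: √((-0.0453·111.32)² + (0.2466·58.24)²) = √(25.429791 + 206.266584) = 15.2216 km
Minimum: E at 3.6709 km.

E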